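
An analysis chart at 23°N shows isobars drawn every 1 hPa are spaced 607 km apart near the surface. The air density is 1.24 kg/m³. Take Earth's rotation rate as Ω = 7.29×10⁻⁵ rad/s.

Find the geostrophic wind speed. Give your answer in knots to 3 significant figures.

4.53 knots

Coriolis parameter at 23°N:
f = 2Ω sin φ = 2 × 7.29×10⁻⁵ × sin 23° = 5.70×10⁻⁵ s⁻¹
Pressure gradient: |∂P/∂n| = 100 Pa / 607000 m = 1.65×10⁻⁴ Pa/m
Geostrophic balance (pressure-gradient force = Coriolis force):
V_g = (1/(fρ)) |∂P/∂n| = 1.65×10⁻⁴ / (5.70×10⁻⁵ × 1.24) = 2.33 m/s
Converting: 2.33 m/s × 1.944 = 4.53 knots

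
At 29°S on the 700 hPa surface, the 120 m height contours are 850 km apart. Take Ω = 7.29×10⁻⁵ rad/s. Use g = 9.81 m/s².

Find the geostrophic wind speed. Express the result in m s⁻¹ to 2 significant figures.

Coriolis parameter at 29°S:
f = 2Ω sin φ = 2 × 7.29×10⁻⁵ × sin 29° = 7.07×10⁻⁵ s⁻¹
Height gradient: |∂Z/∂n| = 120 m / 850000 m = 1.41×10⁻⁴
On a pressure surface, geostrophic balance gives V_g = (g/f)|∂Z/∂n|:
V_g = 9.81 × 1.41×10⁻⁴ / 7.07×10⁻⁵ = 19.6 m/s

20 m s⁻¹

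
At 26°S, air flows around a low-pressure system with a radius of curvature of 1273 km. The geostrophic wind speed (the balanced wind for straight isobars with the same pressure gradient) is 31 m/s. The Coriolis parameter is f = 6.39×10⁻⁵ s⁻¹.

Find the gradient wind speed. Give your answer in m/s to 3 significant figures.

Around a low, centrifugal force acts outward with Coriolis, so pressure-gradient force balances both:
(1/ρ)|∂P/∂n| = fV + V²/R  →  V² + fR·V − fR·V_g = 0
With fR = 6.39×10⁻⁵ × 1273×10³ m = 81.3 m/s:
V = [−fR + √((fR)² + 4 fR V_g)]/2 = [−81.3 + √(81.3² + 4×81.3×31)]/2 = 23.9 m/s
Subgeostrophic (V < V_g = 31 m/s), as expected around a low.

23.9 m/s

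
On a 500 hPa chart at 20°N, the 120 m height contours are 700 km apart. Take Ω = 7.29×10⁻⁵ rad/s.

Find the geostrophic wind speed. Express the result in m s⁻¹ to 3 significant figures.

Coriolis parameter at 20°N:
f = 2Ω sin φ = 2 × 7.29×10⁻⁵ × sin 20° = 4.99×10⁻⁵ s⁻¹
Height gradient: |∂Z/∂n| = 120 m / 700000 m = 1.71×10⁻⁴
On a pressure surface, geostrophic balance gives V_g = (g/f)|∂Z/∂n|:
V_g = 9.81 × 1.71×10⁻⁴ / 4.99×10⁻⁵ = 33.7 m/s

33.7 m s⁻¹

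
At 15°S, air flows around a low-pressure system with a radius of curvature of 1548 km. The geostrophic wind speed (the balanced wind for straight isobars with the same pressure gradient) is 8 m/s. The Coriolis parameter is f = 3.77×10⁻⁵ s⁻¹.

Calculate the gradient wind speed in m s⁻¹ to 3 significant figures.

7.13 m s⁻¹

Around a low, centrifugal force acts outward with Coriolis, so pressure-gradient force balances both:
(1/ρ)|∂P/∂n| = fV + V²/R  →  V² + fR·V − fR·V_g = 0
With fR = 3.77×10⁻⁵ × 1548×10³ m = 58.4 m/s:
V = [−fR + √((fR)² + 4 fR V_g)]/2 = [−58.4 + √(58.4² + 4×58.4×8)]/2 = 7.13 m/s
Subgeostrophic (V < V_g = 8 m/s), as expected around a low.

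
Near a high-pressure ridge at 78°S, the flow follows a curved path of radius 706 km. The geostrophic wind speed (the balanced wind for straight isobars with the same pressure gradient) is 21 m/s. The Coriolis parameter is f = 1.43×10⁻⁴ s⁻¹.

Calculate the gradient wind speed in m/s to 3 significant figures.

29.8 m/s

Around a high, pressure-gradient force acts outward with centrifugal, so Coriolis balances both:
fV = (1/ρ)|∂P/∂n| + V²/R  →  V² − fR·V + fR·V_g = 0
With fR = 1.43×10⁻⁴ × 706×10³ m = 101 m/s:
V = [fR − √((fR)² − 4 fR V_g)]/2 = [101 − √(101² − 4×101×21)]/2 = 29.8 m/s
Supergeostrophic (V > V_g = 21 m/s), as expected around a high.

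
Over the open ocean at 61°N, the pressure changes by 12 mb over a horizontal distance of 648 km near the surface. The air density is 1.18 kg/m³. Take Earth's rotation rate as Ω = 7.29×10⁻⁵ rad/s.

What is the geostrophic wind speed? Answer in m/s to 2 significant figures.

Coriolis parameter at 61°N:
f = 2Ω sin φ = 2 × 7.29×10⁻⁵ × sin 61° = 1.28×10⁻⁴ s⁻¹
Pressure gradient: |∂P/∂n| = 1200 Pa / 648000 m = 1.85×10⁻³ Pa/m
Geostrophic balance (pressure-gradient force = Coriolis force):
V_g = (1/(fρ)) |∂P/∂n| = 1.85×10⁻³ / (1.28×10⁻⁴ × 1.18) = 12.3 m/s

12 m/s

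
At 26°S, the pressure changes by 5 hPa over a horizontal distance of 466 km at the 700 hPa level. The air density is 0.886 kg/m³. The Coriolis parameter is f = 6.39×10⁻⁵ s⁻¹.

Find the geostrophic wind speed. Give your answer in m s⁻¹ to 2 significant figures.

19 m s⁻¹

Pressure gradient: |∂P/∂n| = 500 Pa / 466000 m = 1.07×10⁻³ Pa/m
Geostrophic balance (pressure-gradient force = Coriolis force):
V_g = (1/(fρ)) |∂P/∂n| = 1.07×10⁻³ / (6.39×10⁻⁵ × 0.886) = 19.0 m/s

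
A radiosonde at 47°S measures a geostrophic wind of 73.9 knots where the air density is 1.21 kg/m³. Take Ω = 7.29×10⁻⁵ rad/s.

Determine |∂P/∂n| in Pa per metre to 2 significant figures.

Coriolis parameter at 47°S:
f = 2Ω sin φ = 2 × 7.29×10⁻⁵ × sin 47° = 1.07×10⁻⁴ s⁻¹
Wind speed in SI: 73.9 knots = 38.0 m/s
Geostrophic balance rearranged: |∂P/∂n| = f ρ V_g
|∂P/∂n| = 1.07×10⁻⁴ × 1.21 × 38.0 = 4.91×10⁻³ Pa/m

4.9×10⁻³ Pa/m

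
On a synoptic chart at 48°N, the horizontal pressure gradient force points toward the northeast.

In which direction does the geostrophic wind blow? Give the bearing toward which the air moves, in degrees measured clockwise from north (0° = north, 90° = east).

The pressure-gradient force points toward the northeast (bearing 045°).
Geostrophic balance: in the Northern Hemisphere the Coriolis force deflects motion to the right, so the geostrophic wind blows 90° to the right of the pressure-gradient force (low pressure on the left).
Rotating 045° by 90° clockwise gives 135° — the wind blows toward the southeast.

135°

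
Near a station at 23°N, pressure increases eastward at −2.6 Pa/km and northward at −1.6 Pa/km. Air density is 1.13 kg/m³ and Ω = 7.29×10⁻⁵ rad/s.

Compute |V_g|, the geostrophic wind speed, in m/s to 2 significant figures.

47 m/s

Coriolis parameter at 23°N:
f = 2Ω sin φ = 2 × 7.29×10⁻⁵ × sin 23° = 5.70×10⁻⁵ s⁻¹
Component geostrophic relations (x east, y north):
u_g = −(1/(fρ)) ∂P/∂y,  v_g = (1/(fρ)) ∂P/∂x
u_g = −(−1.6×10⁻³)/(5.70×10⁻⁵ × 1.13) = 24.9 m/s;  v_g = (−2.6×10⁻³)/(5.70×10⁻⁵ × 1.13) = −40.4 m/s
|V_g| = √(u_g² + v_g²) = 47.4 m/s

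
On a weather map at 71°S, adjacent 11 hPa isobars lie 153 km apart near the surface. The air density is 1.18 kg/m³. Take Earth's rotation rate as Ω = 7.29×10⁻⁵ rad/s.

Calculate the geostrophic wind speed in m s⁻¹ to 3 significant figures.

Coriolis parameter at 71°S:
f = 2Ω sin φ = 2 × 7.29×10⁻⁵ × sin 71° = 1.38×10⁻⁴ s⁻¹
Pressure gradient: |∂P/∂n| = 1100 Pa / 153000 m = 7.19×10⁻³ Pa/m
Geostrophic balance (pressure-gradient force = Coriolis force):
V_g = (1/(fρ)) |∂P/∂n| = 7.19×10⁻³ / (1.38×10⁻⁴ × 1.18) = 44.2 m/s

44.2 m s⁻¹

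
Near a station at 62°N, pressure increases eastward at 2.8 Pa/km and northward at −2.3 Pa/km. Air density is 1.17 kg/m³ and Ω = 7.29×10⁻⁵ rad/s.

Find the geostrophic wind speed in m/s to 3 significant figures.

Coriolis parameter at 62°N:
f = 2Ω sin φ = 2 × 7.29×10⁻⁵ × sin 62° = 1.29×10⁻⁴ s⁻¹
Component geostrophic relations (x east, y north):
u_g = −(1/(fρ)) ∂P/∂y,  v_g = (1/(fρ)) ∂P/∂x
u_g = −(−2.3×10⁻³)/(1.29×10⁻⁴ × 1.17) = 15.3 m/s;  v_g = (2.8×10⁻³)/(1.29×10⁻⁴ × 1.17) = 18.6 m/s
|V_g| = √(u_g² + v_g²) = 24.1 m/s

24.1 m/s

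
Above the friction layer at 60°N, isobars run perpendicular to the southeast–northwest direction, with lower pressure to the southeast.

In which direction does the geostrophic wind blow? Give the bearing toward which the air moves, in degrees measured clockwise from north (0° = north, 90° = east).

The pressure-gradient force points toward the southeast (bearing 135°).
Geostrophic balance: in the Northern Hemisphere the Coriolis force deflects motion to the right, so the geostrophic wind blows 90° to the right of the pressure-gradient force (low pressure on the left).
Rotating 135° by 90° clockwise gives 225° — the wind blows toward the southwest.

225°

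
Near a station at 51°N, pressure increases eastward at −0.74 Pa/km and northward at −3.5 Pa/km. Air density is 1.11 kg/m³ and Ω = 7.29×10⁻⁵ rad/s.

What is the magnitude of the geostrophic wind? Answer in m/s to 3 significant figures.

28.4 m/s

Coriolis parameter at 51°N:
f = 2Ω sin φ = 2 × 7.29×10⁻⁵ × sin 51° = 1.13×10⁻⁴ s⁻¹
Component geostrophic relations (x east, y north):
u_g = −(1/(fρ)) ∂P/∂y,  v_g = (1/(fρ)) ∂P/∂x
u_g = −(−3.5×10⁻³)/(1.13×10⁻⁴ × 1.11) = 27.8 m/s;  v_g = (−0.74×10⁻³)/(1.13×10⁻⁴ × 1.11) = −5.88 m/s
|V_g| = √(u_g² + v_g²) = 28.4 m/s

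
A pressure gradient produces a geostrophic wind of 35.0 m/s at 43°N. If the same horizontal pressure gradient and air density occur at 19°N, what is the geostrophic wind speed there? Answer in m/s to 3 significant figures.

With the same pressure gradient and density, V_g ∝ 1/f ∝ 1/sin φ.
V₂ = V₁ · sin φ₁ / sin φ₂ = 35.0 × sin 43° / sin 19°
V₂ = 35.0 × 0.6820/0.3256 = 73.3 m/s

73.3 m/s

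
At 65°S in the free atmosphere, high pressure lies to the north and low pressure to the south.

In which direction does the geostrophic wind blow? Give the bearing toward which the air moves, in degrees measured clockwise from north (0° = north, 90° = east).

090°

The pressure-gradient force points toward the south (bearing 180°).
Geostrophic balance: in the Southern Hemisphere the Coriolis force deflects motion to the left, so the geostrophic wind blows 90° to the left of the pressure-gradient force (low pressure on the right).
Rotating 180° by 90° counterclockwise gives 090° — the wind blows toward the east.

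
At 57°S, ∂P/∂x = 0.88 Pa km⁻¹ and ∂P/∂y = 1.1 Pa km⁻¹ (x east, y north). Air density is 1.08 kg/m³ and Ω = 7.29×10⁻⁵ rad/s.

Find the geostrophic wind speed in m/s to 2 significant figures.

Coriolis parameter at 57°S:
f = 2Ω sin φ = 2 × 7.29×10⁻⁵ × sin 57° = 1.22×10⁻⁴ s⁻¹
In the Southern Hemisphere f is negative: f = −1.22×10⁻⁴ s⁻¹.
Component geostrophic relations (x east, y north):
u_g = −(1/(fρ)) ∂P/∂y,  v_g = (1/(fρ)) ∂P/∂x
u_g = −(1.1×10⁻³)/(−1.22×10⁻⁴ × 1.08) = 8.33 m/s;  v_g = (0.88×10⁻³)/(−1.22×10⁻⁴ × 1.08) = −6.66 m/s
|V_g| = √(u_g² + v_g²) = 10.7 m/s

11 m/s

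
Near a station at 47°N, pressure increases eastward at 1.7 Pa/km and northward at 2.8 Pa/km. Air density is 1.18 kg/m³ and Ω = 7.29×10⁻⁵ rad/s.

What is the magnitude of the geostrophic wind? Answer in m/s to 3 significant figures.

26.0 m/s

Coriolis parameter at 47°N:
f = 2Ω sin φ = 2 × 7.29×10⁻⁵ × sin 47° = 1.07×10⁻⁴ s⁻¹
Component geostrophic relations (x east, y north):
u_g = −(1/(fρ)) ∂P/∂y,  v_g = (1/(fρ)) ∂P/∂x
u_g = −(2.8×10⁻³)/(1.07×10⁻⁴ × 1.18) = −22.3 m/s;  v_g = (1.7×10⁻³)/(1.07×10⁻⁴ × 1.18) = 13.5 m/s
|V_g| = √(u_g² + v_g²) = 26.0 m/s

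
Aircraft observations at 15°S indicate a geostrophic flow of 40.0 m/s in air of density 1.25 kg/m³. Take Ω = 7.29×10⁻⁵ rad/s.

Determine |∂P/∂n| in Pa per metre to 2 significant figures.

Coriolis parameter at 15°S:
f = 2Ω sin φ = 2 × 7.29×10⁻⁵ × sin 15° = 3.77×10⁻⁵ s⁻¹
Geostrophic balance rearranged: |∂P/∂n| = f ρ V_g
|∂P/∂n| = 3.77×10⁻⁵ × 1.25 × 40.0 = 1.89×10⁻³ Pa/m

1.9×10⁻³ Pa/m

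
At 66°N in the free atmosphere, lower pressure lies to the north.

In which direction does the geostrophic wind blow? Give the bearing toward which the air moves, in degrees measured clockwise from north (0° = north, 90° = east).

090°

The pressure-gradient force points toward the north (bearing 000°).
Geostrophic balance: in the Northern Hemisphere the Coriolis force deflects motion to the right, so the geostrophic wind blows 90° to the right of the pressure-gradient force (low pressure on the left).
Rotating 000° by 90° clockwise gives 090° — the wind blows toward the east.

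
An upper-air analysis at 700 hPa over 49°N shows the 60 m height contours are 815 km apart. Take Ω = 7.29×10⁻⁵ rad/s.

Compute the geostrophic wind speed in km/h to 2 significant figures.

24 km/h

Coriolis parameter at 49°N:
f = 2Ω sin φ = 2 × 7.29×10⁻⁵ × sin 49° = 1.10×10⁻⁴ s⁻¹
Height gradient: |∂Z/∂n| = 60 m / 815000 m = 7.36×10⁻⁵
On a pressure surface, geostrophic balance gives V_g = (g/f)|∂Z/∂n|:
V_g = 9.81 × 7.36×10⁻⁵ / 1.10×10⁻⁴ = 6.56 m/s
Converting: 6.56 m/s × 3.6 = 24 km/h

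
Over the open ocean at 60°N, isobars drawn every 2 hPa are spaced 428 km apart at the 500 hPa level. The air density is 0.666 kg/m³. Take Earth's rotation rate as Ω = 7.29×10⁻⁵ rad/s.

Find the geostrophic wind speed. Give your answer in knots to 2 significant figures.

11 knots

Coriolis parameter at 60°N:
f = 2Ω sin φ = 2 × 7.29×10⁻⁵ × sin 60° = 1.26×10⁻⁴ s⁻¹
Pressure gradient: |∂P/∂n| = 200 Pa / 428000 m = 4.67×10⁻⁴ Pa/m
Geostrophic balance (pressure-gradient force = Coriolis force):
V_g = (1/(fρ)) |∂P/∂n| = 4.67×10⁻⁴ / (1.26×10⁻⁴ × 0.666) = 5.56 m/s
Converting: 5.56 m/s × 1.944 = 11 knots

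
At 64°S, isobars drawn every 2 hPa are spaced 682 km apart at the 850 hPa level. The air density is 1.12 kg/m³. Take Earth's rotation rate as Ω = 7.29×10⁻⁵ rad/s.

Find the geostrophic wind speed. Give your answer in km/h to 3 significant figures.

Coriolis parameter at 64°S:
f = 2Ω sin φ = 2 × 7.29×10⁻⁵ × sin 64° = 1.31×10⁻⁴ s⁻¹
Pressure gradient: |∂P/∂n| = 200 Pa / 682000 m = 2.93×10⁻⁴ Pa/m
Geostrophic balance (pressure-gradient force = Coriolis force):
V_g = (1/(fρ)) |∂P/∂n| = 2.93×10⁻⁴ / (1.31×10⁻⁴ × 1.12) = 2.00 m/s
Converting: 2.00 m/s × 3.6 = 7.19 km/h

7.19 km/h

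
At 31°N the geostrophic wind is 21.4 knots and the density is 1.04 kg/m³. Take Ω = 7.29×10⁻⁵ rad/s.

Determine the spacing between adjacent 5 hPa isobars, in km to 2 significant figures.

Coriolis parameter at 31°N:
f = 2Ω sin φ = 2 × 7.29×10⁻⁵ × sin 31° = 7.51×10⁻⁵ s⁻¹
Wind speed in SI: 21.4 knots = 11.0 m/s
Geostrophic balance rearranged: |∂P/∂n| = f ρ V_g
|∂P/∂n| = 7.51×10⁻⁵ × 1.04 × 11.0 = 8.60×10⁻⁴ Pa/m
Isobar spacing: Δn = ΔP/|∂P/∂n| = 500 Pa / 8.60×10⁻⁴ Pa/m = 581551 m ≈ 580 km

580 km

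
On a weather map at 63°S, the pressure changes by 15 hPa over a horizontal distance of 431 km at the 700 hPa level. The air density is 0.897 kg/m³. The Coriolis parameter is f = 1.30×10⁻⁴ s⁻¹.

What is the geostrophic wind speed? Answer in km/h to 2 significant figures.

Pressure gradient: |∂P/∂n| = 1500 Pa / 431000 m = 3.48×10⁻³ Pa/m
Geostrophic balance (pressure-gradient force = Coriolis force):
V_g = (1/(fρ)) |∂P/∂n| = 3.48×10⁻³ / (1.30×10⁻⁴ × 0.897) = 29.8 m/s
Converting: 29.8 m/s × 3.6 = 110 km/h

110 km/h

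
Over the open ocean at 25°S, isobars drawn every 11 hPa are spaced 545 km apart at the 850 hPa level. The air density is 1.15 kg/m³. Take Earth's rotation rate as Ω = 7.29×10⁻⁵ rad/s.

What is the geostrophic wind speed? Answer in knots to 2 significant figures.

55 knots

Coriolis parameter at 25°S:
f = 2Ω sin φ = 2 × 7.29×10⁻⁵ × sin 25° = 6.16×10⁻⁵ s⁻¹
Pressure gradient: |∂P/∂n| = 1100 Pa / 545000 m = 2.02×10⁻³ Pa/m
Geostrophic balance (pressure-gradient force = Coriolis force):
V_g = (1/(fρ)) |∂P/∂n| = 2.02×10⁻³ / (6.16×10⁻⁵ × 1.15) = 28.5 m/s
Converting: 28.5 m/s × 1.944 = 55 knots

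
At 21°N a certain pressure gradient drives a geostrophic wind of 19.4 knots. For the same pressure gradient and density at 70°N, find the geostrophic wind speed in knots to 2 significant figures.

7.4 knots

With the same pressure gradient and density, V_g ∝ 1/f ∝ 1/sin φ.
V₂ = V₁ · sin φ₁ / sin φ₂ = 19.4 × sin 21° / sin 70°
V₂ = 19.4 × 0.3584/0.9397 = 7.4 knots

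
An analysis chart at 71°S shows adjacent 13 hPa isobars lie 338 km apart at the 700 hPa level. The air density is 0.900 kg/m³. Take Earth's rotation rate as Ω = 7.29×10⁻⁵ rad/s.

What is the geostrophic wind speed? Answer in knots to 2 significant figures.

Coriolis parameter at 71°S:
f = 2Ω sin φ = 2 × 7.29×10⁻⁵ × sin 71° = 1.38×10⁻⁴ s⁻¹
Pressure gradient: |∂P/∂n| = 1300 Pa / 338000 m = 3.85×10⁻³ Pa/m
Geostrophic balance (pressure-gradient force = Coriolis force):
V_g = (1/(fρ)) |∂P/∂n| = 3.85×10⁻³ / (1.38×10⁻⁴ × 0.900) = 31.0 m/s
Converting: 31.0 m/s × 1.944 = 60 knots

60 knots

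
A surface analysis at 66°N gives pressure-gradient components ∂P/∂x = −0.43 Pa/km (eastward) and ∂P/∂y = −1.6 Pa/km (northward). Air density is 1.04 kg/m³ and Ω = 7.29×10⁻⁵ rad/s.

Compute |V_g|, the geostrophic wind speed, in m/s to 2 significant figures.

12 m/s

Coriolis parameter at 66°N:
f = 2Ω sin φ = 2 × 7.29×10⁻⁵ × sin 66° = 1.33×10⁻⁴ s⁻¹
Component geostrophic relations (x east, y north):
u_g = −(1/(fρ)) ∂P/∂y,  v_g = (1/(fρ)) ∂P/∂x
u_g = −(−1.6×10⁻³)/(1.33×10⁻⁴ × 1.04) = 11.6 m/s;  v_g = (−0.43×10⁻³)/(1.33×10⁻⁴ × 1.04) = −3.10 m/s
|V_g| = √(u_g² + v_g²) = 12.0 m/s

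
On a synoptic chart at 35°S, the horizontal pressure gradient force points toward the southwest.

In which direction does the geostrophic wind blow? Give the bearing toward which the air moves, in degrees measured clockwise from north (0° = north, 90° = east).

The pressure-gradient force points toward the southwest (bearing 225°).
Geostrophic balance: in the Southern Hemisphere the Coriolis force deflects motion to the left, so the geostrophic wind blows 90° to the left of the pressure-gradient force (low pressure on the right).
Rotating 225° by 90° counterclockwise gives 135° — the wind blows toward the southeast.

135°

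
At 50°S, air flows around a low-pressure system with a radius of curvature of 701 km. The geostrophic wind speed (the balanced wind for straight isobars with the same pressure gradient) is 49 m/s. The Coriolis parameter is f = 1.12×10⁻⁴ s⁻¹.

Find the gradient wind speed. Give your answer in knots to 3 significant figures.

Around a low, centrifugal force acts outward with Coriolis, so pressure-gradient force balances both:
(1/ρ)|∂P/∂n| = fV + V²/R  →  V² + fR·V − fR·V_g = 0
With fR = 1.12×10⁻⁴ × 701×10³ m = 78.5 m/s:
V = [−fR + √((fR)² + 4 fR V_g)]/2 = [−78.5 + √(78.5² + 4×78.5×49)]/2 = 34.1 m/s
Subgeostrophic (V < V_g = 49 m/s), as expected around a low.
Converting: 34.1 m/s × 1.944 = 66.4 knots

66.4 knots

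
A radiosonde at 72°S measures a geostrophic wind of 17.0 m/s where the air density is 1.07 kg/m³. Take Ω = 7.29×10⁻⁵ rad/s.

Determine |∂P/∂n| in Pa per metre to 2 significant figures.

Coriolis parameter at 72°S:
f = 2Ω sin φ = 2 × 7.29×10⁻⁵ × sin 72° = 1.39×10⁻⁴ s⁻¹
Geostrophic balance rearranged: |∂P/∂n| = f ρ V_g
|∂P/∂n| = 1.39×10⁻⁴ × 1.07 × 17.0 = 2.52×10⁻³ Pa/m

2.5×10⁻³ Pa/m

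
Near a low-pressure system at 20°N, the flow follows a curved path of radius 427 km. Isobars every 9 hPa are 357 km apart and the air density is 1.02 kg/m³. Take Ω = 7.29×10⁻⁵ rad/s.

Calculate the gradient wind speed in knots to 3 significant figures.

Coriolis parameter at 20°N:
f = 2Ω sin φ = 2 × 7.29×10⁻⁵ × sin 20° = 4.99×10⁻⁵ s⁻¹
Pressure gradient: |∂P/∂n| = 900 Pa / 357000 m = 2.52×10⁻³ Pa/m
Geostrophic speed: V_g = |∂P/∂n|/(fρ) = 2.52×10⁻³/(4.99×10⁻⁵ × 1.02) = 49.6 m/s
Around a low, centrifugal force acts outward with Coriolis, so pressure-gradient force balances both:
(1/ρ)|∂P/∂n| = fV + V²/R  →  V² + fR·V − fR·V_g = 0
With fR = 4.99×10⁻⁵ × 427×10³ m = 21.3 m/s:
V = [−fR + √((fR)² + 4 fR V_g)]/2 = [−21.3 + √(21.3² + 4×21.3×49.6)]/2 = 23.5 m/s
Subgeostrophic (V < V_g = 49.6 m/s), as expected around a low.
Converting: 23.5 m/s × 1.944 = 45.8 knots

45.8 knots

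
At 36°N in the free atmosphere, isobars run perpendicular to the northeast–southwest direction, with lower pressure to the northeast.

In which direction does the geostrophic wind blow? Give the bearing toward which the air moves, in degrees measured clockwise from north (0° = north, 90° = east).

The pressure-gradient force points toward the northeast (bearing 045°).
Geostrophic balance: in the Northern Hemisphere the Coriolis force deflects motion to the right, so the geostrophic wind blows 90° to the right of the pressure-gradient force (low pressure on the left).
Rotating 045° by 90° clockwise gives 135° — the wind blows toward the southeast.

135°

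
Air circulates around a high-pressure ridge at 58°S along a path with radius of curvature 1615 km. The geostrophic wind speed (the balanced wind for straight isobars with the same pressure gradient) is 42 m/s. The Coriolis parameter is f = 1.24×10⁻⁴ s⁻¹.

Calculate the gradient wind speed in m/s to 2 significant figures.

Around a high, pressure-gradient force acts outward with centrifugal, so Coriolis balances both:
fV = (1/ρ)|∂P/∂n| + V²/R  →  V² − fR·V + fR·V_g = 0
With fR = 1.24×10⁻⁴ × 1615×10³ m = 200 m/s:
V = [fR − √((fR)² − 4 fR V_g)]/2 = [200 − √(200² − 4×200×42)]/2 = 59.9 m/s
Supergeostrophic (V > V_g = 42 m/s), as expected around a high.

60 m/s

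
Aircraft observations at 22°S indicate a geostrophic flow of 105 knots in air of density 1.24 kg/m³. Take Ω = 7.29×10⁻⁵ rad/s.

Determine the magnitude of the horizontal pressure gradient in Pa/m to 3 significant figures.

Coriolis parameter at 22°S:
f = 2Ω sin φ = 2 × 7.29×10⁻⁵ × sin 22° = 5.46×10⁻⁵ s⁻¹
Wind speed in SI: 105 knots = 54.0 m/s
Geostrophic balance rearranged: |∂P/∂n| = f ρ V_g
|∂P/∂n| = 5.46×10⁻⁵ × 1.24 × 54.0 = 3.66×10⁻³ Pa/m

3.66×10⁻³ Pa/m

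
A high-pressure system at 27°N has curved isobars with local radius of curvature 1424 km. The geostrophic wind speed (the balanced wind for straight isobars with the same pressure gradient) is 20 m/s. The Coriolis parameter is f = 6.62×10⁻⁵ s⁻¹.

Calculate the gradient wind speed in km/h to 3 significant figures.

Around a high, pressure-gradient force acts outward with centrifugal, so Coriolis balances both:
fV = (1/ρ)|∂P/∂n| + V²/R  →  V² − fR·V + fR·V_g = 0
With fR = 6.62×10⁻⁵ × 1424×10³ m = 94.3 m/s:
V = [fR − √((fR)² − 4 fR V_g)]/2 = [94.3 − √(94.3² − 4×94.3×20)]/2 = 28.8 m/s
Supergeostrophic (V > V_g = 20 m/s), as expected around a high.
Converting: 28.8 m/s × 3.6 = 104 km/h

104 km/h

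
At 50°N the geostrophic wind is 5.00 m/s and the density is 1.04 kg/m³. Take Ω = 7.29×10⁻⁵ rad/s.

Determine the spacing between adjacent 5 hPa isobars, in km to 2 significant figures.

Coriolis parameter at 50°N:
f = 2Ω sin φ = 2 × 7.29×10⁻⁵ × sin 50° = 1.12×10⁻⁴ s⁻¹
Geostrophic balance rearranged: |∂P/∂n| = f ρ V_g
|∂P/∂n| = 1.12×10⁻⁴ × 1.04 × 5.00 = 5.81×10⁻⁴ Pa/m
Isobar spacing: Δn = ΔP/|∂P/∂n| = 500 Pa / 5.81×10⁻⁴ Pa/m = 860905 m ≈ 860 km

860 km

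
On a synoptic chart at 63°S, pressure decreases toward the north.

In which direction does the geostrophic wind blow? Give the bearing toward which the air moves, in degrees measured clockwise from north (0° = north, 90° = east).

The pressure-gradient force points toward the north (bearing 000°).
Geostrophic balance: in the Southern Hemisphere the Coriolis force deflects motion to the left, so the geostrophic wind blows 90° to the left of the pressure-gradient force (low pressure on the right).
Rotating 000° by 90° counterclockwise gives 270° — the wind blows toward the west.

270°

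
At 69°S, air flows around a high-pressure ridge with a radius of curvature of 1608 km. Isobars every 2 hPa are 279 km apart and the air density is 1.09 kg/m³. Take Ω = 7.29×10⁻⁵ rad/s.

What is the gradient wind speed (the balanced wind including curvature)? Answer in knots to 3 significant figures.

Coriolis parameter at 69°S:
f = 2Ω sin φ = 2 × 7.29×10⁻⁵ × sin 69° = 1.36×10⁻⁴ s⁻¹
Pressure gradient: |∂P/∂n| = 200 Pa / 279000 m = 7.17×10⁻⁴ Pa/m
Geostrophic speed: V_g = |∂P/∂n|/(fρ) = 7.17×10⁻⁴/(1.36×10⁻⁴ × 1.09) = 4.83 m/s
Around a high, pressure-gradient force acts outward with centrifugal, so Coriolis balances both:
fV = (1/ρ)|∂P/∂n| + V²/R  →  V² − fR·V + fR·V_g = 0
With fR = 1.36×10⁻⁴ × 1608×10³ m = 219 m/s:
V = [fR − √((fR)² − 4 fR V_g)]/2 = [219 − √(219² − 4×219×4.83)]/2 = 4.94 m/s
Supergeostrophic (V > V_g = 4.83 m/s), as expected around a high.
Converting: 4.94 m/s × 1.944 = 9.61 knots

9.61 knots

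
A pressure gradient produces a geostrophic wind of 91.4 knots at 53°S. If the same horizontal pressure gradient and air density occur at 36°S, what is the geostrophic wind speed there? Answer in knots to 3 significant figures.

124 knots

With the same pressure gradient and density, V_g ∝ 1/f ∝ 1/sin φ.
V₂ = V₁ · sin φ₁ / sin φ₂ = 91.4 × sin 53° / sin 36°
V₂ = 91.4 × 0.7986/0.5878 = 124 knots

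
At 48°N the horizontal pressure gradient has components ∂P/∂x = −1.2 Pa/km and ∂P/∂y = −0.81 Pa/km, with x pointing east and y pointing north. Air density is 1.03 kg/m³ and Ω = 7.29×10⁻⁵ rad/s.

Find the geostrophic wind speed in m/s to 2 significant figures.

Coriolis parameter at 48°N:
f = 2Ω sin φ = 2 × 7.29×10⁻⁵ × sin 48° = 1.08×10⁻⁴ s⁻¹
Component geostrophic relations (x east, y north):
u_g = −(1/(fρ)) ∂P/∂y,  v_g = (1/(fρ)) ∂P/∂x
u_g = −(−0.81×10⁻³)/(1.08×10⁻⁴ × 1.03) = 7.26 m/s;  v_g = (−1.2×10⁻³)/(1.08×10⁻⁴ × 1.03) = −10.8 m/s
|V_g| = √(u_g² + v_g²) = 13.0 m/s

13 m/s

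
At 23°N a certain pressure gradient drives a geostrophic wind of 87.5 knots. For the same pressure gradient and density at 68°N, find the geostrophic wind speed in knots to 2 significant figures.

37 knots

With the same pressure gradient and density, V_g ∝ 1/f ∝ 1/sin φ.
V₂ = V₁ · sin φ₁ / sin φ₂ = 87.5 × sin 23° / sin 68°
V₂ = 87.5 × 0.3907/0.9272 = 37 knots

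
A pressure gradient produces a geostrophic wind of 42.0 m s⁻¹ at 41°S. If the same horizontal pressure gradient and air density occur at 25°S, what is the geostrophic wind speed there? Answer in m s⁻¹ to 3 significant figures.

65.2 m s⁻¹

With the same pressure gradient and density, V_g ∝ 1/f ∝ 1/sin φ.
V₂ = V₁ · sin φ₁ / sin φ₂ = 42.0 × sin 41° / sin 25°
V₂ = 42.0 × 0.6561/0.4226 = 65.2 m s⁻¹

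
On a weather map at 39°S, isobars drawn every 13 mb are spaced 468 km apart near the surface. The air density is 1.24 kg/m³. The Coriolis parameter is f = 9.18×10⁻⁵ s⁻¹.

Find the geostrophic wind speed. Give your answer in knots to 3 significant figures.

47.4 knots

Pressure gradient: |∂P/∂n| = 1300 Pa / 468000 m = 2.78×10⁻³ Pa/m
Geostrophic balance (pressure-gradient force = Coriolis force):
V_g = (1/(fρ)) |∂P/∂n| = 2.78×10⁻³ / (9.18×10⁻⁵ × 1.24) = 24.4 m/s
Converting: 24.4 m/s × 1.944 = 47.4 knots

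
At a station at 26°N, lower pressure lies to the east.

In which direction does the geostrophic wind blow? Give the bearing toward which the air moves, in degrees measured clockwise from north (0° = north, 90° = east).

The pressure-gradient force points toward the east (bearing 090°).
Geostrophic balance: in the Northern Hemisphere the Coriolis force deflects motion to the right, so the geostrophic wind blows 90° to the right of the pressure-gradient force (low pressure on the left).
Rotating 090° by 90° clockwise gives 180° — the wind blows toward the south.

180°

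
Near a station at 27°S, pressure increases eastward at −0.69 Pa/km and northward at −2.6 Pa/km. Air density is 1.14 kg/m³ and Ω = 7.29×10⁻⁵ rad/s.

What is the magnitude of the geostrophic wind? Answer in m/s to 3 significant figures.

35.6 m/s

Coriolis parameter at 27°S:
f = 2Ω sin φ = 2 × 7.29×10⁻⁵ × sin 27° = 6.62×10⁻⁵ s⁻¹
In the Southern Hemisphere f is negative: f = −6.62×10⁻⁵ s⁻¹.
Component geostrophic relations (x east, y north):
u_g = −(1/(fρ)) ∂P/∂y,  v_g = (1/(fρ)) ∂P/∂x
u_g = −(−2.6×10⁻³)/(−6.62×10⁻⁵ × 1.14) = −34.5 m/s;  v_g = (−0.69×10⁻³)/(−6.62×10⁻⁵ × 1.14) = 9.14 m/s
|V_g| = √(u_g² + v_g²) = 35.6 m/s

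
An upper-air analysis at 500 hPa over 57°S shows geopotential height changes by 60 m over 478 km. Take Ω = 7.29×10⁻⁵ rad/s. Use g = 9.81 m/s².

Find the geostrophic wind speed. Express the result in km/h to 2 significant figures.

36 km/h

Coriolis parameter at 57°S:
f = 2Ω sin φ = 2 × 7.29×10⁻⁵ × sin 57° = 1.22×10⁻⁴ s⁻¹
Height gradient: |∂Z/∂n| = 60 m / 478000 m = 1.26×10⁻⁴
On a pressure surface, geostrophic balance gives V_g = (g/f)|∂Z/∂n|:
V_g = 9.81 × 1.26×10⁻⁴ / 1.22×10⁻⁴ = 10.1 m/s
Converting: 10.1 m/s × 3.6 = 36 km/h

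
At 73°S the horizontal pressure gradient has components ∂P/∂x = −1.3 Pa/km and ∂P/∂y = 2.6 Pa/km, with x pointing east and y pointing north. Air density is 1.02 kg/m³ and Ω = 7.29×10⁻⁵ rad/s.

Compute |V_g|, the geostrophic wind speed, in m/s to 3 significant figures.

Coriolis parameter at 73°S:
f = 2Ω sin φ = 2 × 7.29×10⁻⁵ × sin 73° = 1.39×10⁻⁴ s⁻¹
In the Southern Hemisphere f is negative: f = −1.39×10⁻⁴ s⁻¹.
Component geostrophic relations (x east, y north):
u_g = −(1/(fρ)) ∂P/∂y,  v_g = (1/(fρ)) ∂P/∂x
u_g = −(2.6×10⁻³)/(−1.39×10⁻⁴ × 1.02) = 18.3 m/s;  v_g = (−1.3×10⁻³)/(−1.39×10⁻⁴ × 1.02) = 9.14 m/s
|V_g| = √(u_g² + v_g²) = 20.4 m/s

20.4 m/s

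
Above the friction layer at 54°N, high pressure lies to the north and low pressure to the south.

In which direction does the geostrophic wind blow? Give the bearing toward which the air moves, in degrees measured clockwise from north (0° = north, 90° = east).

The pressure-gradient force points toward the south (bearing 180°).
Geostrophic balance: in the Northern Hemisphere the Coriolis force deflects motion to the right, so the geostrophic wind blows 90° to the right of the pressure-gradient force (low pressure on the left).
Rotating 180° by 90° clockwise gives 270° — the wind blows toward the west.

270°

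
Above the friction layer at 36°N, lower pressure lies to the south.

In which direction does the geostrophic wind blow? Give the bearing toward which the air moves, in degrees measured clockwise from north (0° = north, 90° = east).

The pressure-gradient force points toward the south (bearing 180°).
Geostrophic balance: in the Northern Hemisphere the Coriolis force deflects motion to the right, so the geostrophic wind blows 90° to the right of the pressure-gradient force (low pressure on the left).
Rotating 180° by 90° clockwise gives 270° — the wind blows toward the west.

270°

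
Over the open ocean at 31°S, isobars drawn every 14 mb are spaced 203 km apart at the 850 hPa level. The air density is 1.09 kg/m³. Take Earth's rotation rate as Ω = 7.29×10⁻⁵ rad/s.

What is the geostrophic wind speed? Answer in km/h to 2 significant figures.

Coriolis parameter at 31°S:
f = 2Ω sin φ = 2 × 7.29×10⁻⁵ × sin 31° = 7.51×10⁻⁵ s⁻¹
Pressure gradient: |∂P/∂n| = 1400 Pa / 203000 m = 6.90×10⁻³ Pa/m
Geostrophic balance (pressure-gradient force = Coriolis force):
V_g = (1/(fρ)) |∂P/∂n| = 6.90×10⁻³ / (7.51×10⁻⁵ × 1.09) = 84.3 m/s
Converting: 84.3 m/s × 3.6 = 300 km/h

300 km/h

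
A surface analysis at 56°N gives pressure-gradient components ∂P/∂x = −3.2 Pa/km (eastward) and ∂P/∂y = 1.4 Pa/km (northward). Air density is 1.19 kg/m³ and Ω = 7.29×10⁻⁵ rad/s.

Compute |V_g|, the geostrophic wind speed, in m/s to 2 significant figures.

Coriolis parameter at 56°N:
f = 2Ω sin φ = 2 × 7.29×10⁻⁵ × sin 56° = 1.21×10⁻⁴ s⁻¹
Component geostrophic relations (x east, y north):
u_g = −(1/(fρ)) ∂P/∂y,  v_g = (1/(fρ)) ∂P/∂x
u_g = −(1.4×10⁻³)/(1.21×10⁻⁴ × 1.19) = −9.73 m/s;  v_g = (−3.2×10⁻³)/(1.21×10⁻⁴ × 1.19) = −22.2 m/s
|V_g| = √(u_g² + v_g²) = 24.3 m/s

24 m/s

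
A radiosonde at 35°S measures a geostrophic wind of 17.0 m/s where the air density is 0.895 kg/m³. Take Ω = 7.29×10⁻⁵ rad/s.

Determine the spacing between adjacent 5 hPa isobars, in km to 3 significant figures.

393 km

Coriolis parameter at 35°S:
f = 2Ω sin φ = 2 × 7.29×10⁻⁵ × sin 35° = 8.36×10⁻⁵ s⁻¹
Geostrophic balance rearranged: |∂P/∂n| = f ρ V_g
|∂P/∂n| = 8.36×10⁻⁵ × 0.895 × 17.0 = 1.27×10⁻³ Pa/m
Isobar spacing: Δn = ΔP/|∂P/∂n| = 500 Pa / 1.27×10⁻³ Pa/m = 392961 m ≈ 393 km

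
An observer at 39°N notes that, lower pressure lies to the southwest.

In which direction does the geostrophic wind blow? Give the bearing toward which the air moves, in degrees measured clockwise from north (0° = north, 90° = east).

315°

The pressure-gradient force points toward the southwest (bearing 225°).
Geostrophic balance: in the Northern Hemisphere the Coriolis force deflects motion to the right, so the geostrophic wind blows 90° to the right of the pressure-gradient force (low pressure on the left).
Rotating 225° by 90° clockwise gives 315° — the wind blows toward the northwest.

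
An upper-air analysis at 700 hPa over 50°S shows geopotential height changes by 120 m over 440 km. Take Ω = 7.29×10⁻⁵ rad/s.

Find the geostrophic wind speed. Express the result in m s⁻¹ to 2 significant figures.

24 m s⁻¹

Coriolis parameter at 50°S:
f = 2Ω sin φ = 2 × 7.29×10⁻⁵ × sin 50° = 1.12×10⁻⁴ s⁻¹
Height gradient: |∂Z/∂n| = 120 m / 440000 m = 2.73×10⁻⁴
On a pressure surface, geostrophic balance gives V_g = (g/f)|∂Z/∂n|:
V_g = 9.81 × 2.73×10⁻⁴ / 1.12×10⁻⁴ = 24.0 m/s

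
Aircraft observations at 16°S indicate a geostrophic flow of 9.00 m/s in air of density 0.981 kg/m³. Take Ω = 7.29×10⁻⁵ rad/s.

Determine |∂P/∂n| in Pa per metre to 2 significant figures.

3.5×10⁻⁴ Pa/m

Coriolis parameter at 16°S:
f = 2Ω sin φ = 2 × 7.29×10⁻⁵ × sin 16° = 4.02×10⁻⁵ s⁻¹
Geostrophic balance rearranged: |∂P/∂n| = f ρ V_g
|∂P/∂n| = 4.02×10⁻⁵ × 0.981 × 9.00 = 3.55×10⁻⁴ Pa/m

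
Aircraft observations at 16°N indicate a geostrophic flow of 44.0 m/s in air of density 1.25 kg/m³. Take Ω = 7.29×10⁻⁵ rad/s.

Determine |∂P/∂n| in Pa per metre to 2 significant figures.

2.2×10⁻³ Pa/m

Coriolis parameter at 16°N:
f = 2Ω sin φ = 2 × 7.29×10⁻⁵ × sin 16° = 4.02×10⁻⁵ s⁻¹
Geostrophic balance rearranged: |∂P/∂n| = f ρ V_g
|∂P/∂n| = 4.02×10⁻⁵ × 1.25 × 44.0 = 2.21×10⁻³ Pa/m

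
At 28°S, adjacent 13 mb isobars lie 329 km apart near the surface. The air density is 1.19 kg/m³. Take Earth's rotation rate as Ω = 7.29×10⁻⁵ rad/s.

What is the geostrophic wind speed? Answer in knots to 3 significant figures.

94.3 knots

Coriolis parameter at 28°S:
f = 2Ω sin φ = 2 × 7.29×10⁻⁵ × sin 28° = 6.84×10⁻⁵ s⁻¹
Pressure gradient: |∂P/∂n| = 1300 Pa / 329000 m = 3.95×10⁻³ Pa/m
Geostrophic balance (pressure-gradient force = Coriolis force):
V_g = (1/(fρ)) |∂P/∂n| = 3.95×10⁻³ / (6.84×10⁻⁵ × 1.19) = 48.5 m/s
Converting: 48.5 m/s × 1.944 = 94.3 knots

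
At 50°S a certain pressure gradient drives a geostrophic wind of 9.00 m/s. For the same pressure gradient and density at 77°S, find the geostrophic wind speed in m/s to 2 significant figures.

7.1 m/s

With the same pressure gradient and density, V_g ∝ 1/f ∝ 1/sin φ.
V₂ = V₁ · sin φ₁ / sin φ₂ = 9.00 × sin 50° / sin 77°
V₂ = 9.00 × 0.7660/0.9744 = 7.1 m/s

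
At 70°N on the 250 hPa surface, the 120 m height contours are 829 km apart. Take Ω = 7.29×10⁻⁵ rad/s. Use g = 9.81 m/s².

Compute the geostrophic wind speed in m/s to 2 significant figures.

Coriolis parameter at 70°N:
f = 2Ω sin φ = 2 × 7.29×10⁻⁵ × sin 70° = 1.37×10⁻⁴ s⁻¹
Height gradient: |∂Z/∂n| = 120 m / 829000 m = 1.45×10⁻⁴
On a pressure surface, geostrophic balance gives V_g = (g/f)|∂Z/∂n|:
V_g = 9.81 × 1.45×10⁻⁴ / 1.37×10⁻⁴ = 10.4 m/s

10 m/s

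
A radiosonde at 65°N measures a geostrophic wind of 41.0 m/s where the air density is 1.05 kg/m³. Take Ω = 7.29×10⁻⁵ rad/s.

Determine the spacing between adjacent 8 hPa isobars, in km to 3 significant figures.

Coriolis parameter at 65°N:
f = 2Ω sin φ = 2 × 7.29×10⁻⁵ × sin 65° = 1.32×10⁻⁴ s⁻¹
Geostrophic balance rearranged: |∂P/∂n| = f ρ V_g
|∂P/∂n| = 1.32×10⁻⁴ × 1.05 × 41.0 = 5.69×10⁻³ Pa/m
Isobar spacing: Δn = ΔP/|∂P/∂n| = 800 Pa / 5.69×10⁻³ Pa/m = 140632 m ≈ 141 km

141 km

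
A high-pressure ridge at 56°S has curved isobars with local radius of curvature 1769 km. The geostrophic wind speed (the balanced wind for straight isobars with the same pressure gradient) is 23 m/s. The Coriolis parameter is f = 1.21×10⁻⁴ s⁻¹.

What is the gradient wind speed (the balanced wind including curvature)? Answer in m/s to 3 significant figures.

Around a high, pressure-gradient force acts outward with centrifugal, so Coriolis balances both:
fV = (1/ρ)|∂P/∂n| + V²/R  →  V² − fR·V + fR·V_g = 0
With fR = 1.21×10⁻⁴ × 1769×10³ m = 214 m/s:
V = [fR − √((fR)² − 4 fR V_g)]/2 = [214 − √(214² − 4×214×23)]/2 = 26.2 m/s
Supergeostrophic (V > V_g = 23 m/s), as expected around a high.

26.2 m/s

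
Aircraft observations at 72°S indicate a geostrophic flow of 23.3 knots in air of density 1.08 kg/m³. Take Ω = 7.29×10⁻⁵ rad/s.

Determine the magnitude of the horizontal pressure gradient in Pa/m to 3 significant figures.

Coriolis parameter at 72°S:
f = 2Ω sin φ = 2 × 7.29×10⁻⁵ × sin 72° = 1.39×10⁻⁴ s⁻¹
Wind speed in SI: 23.3 knots = 12.0 m/s
Geostrophic balance rearranged: |∂P/∂n| = f ρ V_g
|∂P/∂n| = 1.39×10⁻⁴ × 1.08 × 12.0 = 1.80×10⁻³ Pa/m

1.80×10⁻³ Pa/m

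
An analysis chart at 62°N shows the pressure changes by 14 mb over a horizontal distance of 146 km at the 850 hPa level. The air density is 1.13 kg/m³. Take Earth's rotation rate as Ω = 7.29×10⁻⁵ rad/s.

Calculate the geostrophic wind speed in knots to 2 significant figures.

130 knots

Coriolis parameter at 62°N:
f = 2Ω sin φ = 2 × 7.29×10⁻⁵ × sin 62° = 1.29×10⁻⁴ s⁻¹
Pressure gradient: |∂P/∂n| = 1400 Pa / 146000 m = 9.59×10⁻³ Pa/m
Geostrophic balance (pressure-gradient force = Coriolis force):
V_g = (1/(fρ)) |∂P/∂n| = 9.59×10⁻³ / (1.29×10⁻⁴ × 1.13) = 65.9 m/s
Converting: 65.9 m/s × 1.944 = 130 knots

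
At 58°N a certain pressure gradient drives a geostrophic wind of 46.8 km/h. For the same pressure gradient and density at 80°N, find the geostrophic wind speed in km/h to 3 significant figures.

40.3 km/h

With the same pressure gradient and density, V_g ∝ 1/f ∝ 1/sin φ.
V₂ = V₁ · sin φ₁ / sin φ₂ = 46.8 × sin 58° / sin 80°
V₂ = 46.8 × 0.8480/0.9848 = 40.3 km/h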